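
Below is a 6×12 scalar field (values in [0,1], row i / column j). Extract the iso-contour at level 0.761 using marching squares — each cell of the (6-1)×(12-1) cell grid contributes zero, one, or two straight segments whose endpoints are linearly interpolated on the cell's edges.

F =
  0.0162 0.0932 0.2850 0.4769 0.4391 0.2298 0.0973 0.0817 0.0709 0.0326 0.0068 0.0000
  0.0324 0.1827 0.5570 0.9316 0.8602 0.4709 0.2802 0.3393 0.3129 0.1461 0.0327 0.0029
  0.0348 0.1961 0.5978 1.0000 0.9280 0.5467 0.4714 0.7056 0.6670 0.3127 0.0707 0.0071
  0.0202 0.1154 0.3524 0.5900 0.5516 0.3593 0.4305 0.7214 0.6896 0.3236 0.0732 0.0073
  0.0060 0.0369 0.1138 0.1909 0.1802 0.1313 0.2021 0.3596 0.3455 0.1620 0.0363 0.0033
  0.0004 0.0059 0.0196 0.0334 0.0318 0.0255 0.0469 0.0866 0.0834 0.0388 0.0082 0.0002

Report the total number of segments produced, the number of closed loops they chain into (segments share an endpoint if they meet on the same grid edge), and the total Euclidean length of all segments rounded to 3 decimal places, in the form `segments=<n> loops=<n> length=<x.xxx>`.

cell (0,2): code 0100 → (0.625,3.000)–(1.000,2.545)
cell (0,3): code 1100 → (0.764,4.000)–(0.625,3.000)
cell (0,4): code 1000 → (1.000,4.255)–(0.764,4.000)
cell (1,2): code 0110 → (1.000,2.545)–(2.000,2.406)
cell (1,4): code 1001 → (2.000,4.438)–(1.000,4.255)
cell (2,2): code 0010 → (2.000,2.406)–(2.583,3.000)
cell (2,3): code 0011 → (2.583,3.000)–(2.444,4.000)
cell (2,4): code 0001 → (2.444,4.000)–(2.000,4.438)
total: 8 segments, chained into 1 closed loop(s), length Σ = 6.438512

segments=8 loops=1 length=6.439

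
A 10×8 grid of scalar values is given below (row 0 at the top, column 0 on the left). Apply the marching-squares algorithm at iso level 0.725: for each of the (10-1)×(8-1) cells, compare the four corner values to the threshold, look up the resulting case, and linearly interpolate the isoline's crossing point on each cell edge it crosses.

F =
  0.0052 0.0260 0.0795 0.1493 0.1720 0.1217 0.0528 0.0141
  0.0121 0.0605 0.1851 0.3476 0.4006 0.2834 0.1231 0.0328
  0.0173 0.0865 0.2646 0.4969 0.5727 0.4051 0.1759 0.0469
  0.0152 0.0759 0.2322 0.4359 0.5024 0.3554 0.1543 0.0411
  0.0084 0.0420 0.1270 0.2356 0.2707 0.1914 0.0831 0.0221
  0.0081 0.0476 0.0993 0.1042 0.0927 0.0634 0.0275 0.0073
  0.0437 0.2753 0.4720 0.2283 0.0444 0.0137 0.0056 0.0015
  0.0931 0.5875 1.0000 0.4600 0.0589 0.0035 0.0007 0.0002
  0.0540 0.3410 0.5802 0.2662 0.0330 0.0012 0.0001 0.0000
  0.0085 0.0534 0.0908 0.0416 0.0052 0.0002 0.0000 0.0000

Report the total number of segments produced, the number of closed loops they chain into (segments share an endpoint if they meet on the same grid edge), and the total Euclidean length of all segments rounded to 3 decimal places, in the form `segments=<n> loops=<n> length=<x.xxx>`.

cell (6,1): code 0100 → (6.479,2.000)–(7.000,1.333)
cell (6,2): code 1000 → (7.000,2.509)–(6.479,2.000)
cell (7,1): code 0010 → (7.000,1.333)–(7.655,2.000)
cell (7,2): code 0001 → (7.655,2.000)–(7.000,2.509)
total: 4 segments, chained into 1 closed loop(s), length Σ = 3.338816

segments=4 loops=1 length=3.339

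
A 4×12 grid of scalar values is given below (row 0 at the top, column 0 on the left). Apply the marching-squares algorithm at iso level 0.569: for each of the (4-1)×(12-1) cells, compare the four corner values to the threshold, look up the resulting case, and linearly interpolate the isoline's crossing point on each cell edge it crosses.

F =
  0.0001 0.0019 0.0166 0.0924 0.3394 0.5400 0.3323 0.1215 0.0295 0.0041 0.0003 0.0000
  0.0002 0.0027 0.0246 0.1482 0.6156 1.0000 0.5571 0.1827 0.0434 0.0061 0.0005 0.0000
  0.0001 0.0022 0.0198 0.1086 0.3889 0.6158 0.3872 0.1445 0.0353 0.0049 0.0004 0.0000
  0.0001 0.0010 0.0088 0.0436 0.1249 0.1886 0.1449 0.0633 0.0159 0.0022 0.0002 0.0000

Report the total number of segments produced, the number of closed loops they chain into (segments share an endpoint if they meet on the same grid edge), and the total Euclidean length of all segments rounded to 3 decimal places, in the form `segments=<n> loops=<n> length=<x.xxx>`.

cell (0,3): code 0100 → (0.831,4.000)–(1.000,3.900)
cell (0,4): code 1100 → (0.063,5.000)–(0.831,4.000)
cell (0,5): code 1000 → (1.000,5.973)–(0.063,5.000)
cell (1,3): code 0010 → (1.000,3.900)–(1.206,4.000)
cell (1,4): code 0111 → (1.206,4.000)–(2.000,4.794)
cell (1,5): code 1001 → (2.000,5.205)–(1.000,5.973)
cell (2,4): code 0010 → (2.000,4.794)–(2.110,5.000)
cell (2,5): code 0001 → (2.110,5.000)–(2.000,5.205)
total: 8 segments, chained into 1 closed loop(s), length Σ = 5.886226

segments=8 loops=1 length=5.886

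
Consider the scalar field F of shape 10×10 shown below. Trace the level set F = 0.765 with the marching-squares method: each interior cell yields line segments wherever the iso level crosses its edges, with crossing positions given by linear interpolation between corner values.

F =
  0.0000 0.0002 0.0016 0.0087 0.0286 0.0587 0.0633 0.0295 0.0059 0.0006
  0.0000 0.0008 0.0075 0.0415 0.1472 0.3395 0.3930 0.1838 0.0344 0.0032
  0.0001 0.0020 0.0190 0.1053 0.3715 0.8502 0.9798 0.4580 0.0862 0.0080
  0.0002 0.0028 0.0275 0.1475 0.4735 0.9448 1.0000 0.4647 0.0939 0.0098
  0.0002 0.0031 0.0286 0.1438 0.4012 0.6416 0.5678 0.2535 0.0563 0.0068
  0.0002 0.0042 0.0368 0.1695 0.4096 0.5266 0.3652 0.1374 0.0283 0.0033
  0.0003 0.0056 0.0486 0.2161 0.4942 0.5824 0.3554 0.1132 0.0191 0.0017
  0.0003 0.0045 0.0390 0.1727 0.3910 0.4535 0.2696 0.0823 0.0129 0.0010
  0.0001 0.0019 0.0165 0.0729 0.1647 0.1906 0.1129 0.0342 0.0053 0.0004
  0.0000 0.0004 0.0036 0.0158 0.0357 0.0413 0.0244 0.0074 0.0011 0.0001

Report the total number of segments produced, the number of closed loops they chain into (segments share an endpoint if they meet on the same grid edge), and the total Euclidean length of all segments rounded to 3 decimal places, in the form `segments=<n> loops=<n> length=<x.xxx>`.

segments=8 loops=1 length=6.241

cell (1,4): code 0100 → (1.833,5.000)–(2.000,4.822)
cell (1,5): code 1100 → (1.634,6.000)–(1.833,5.000)
cell (1,6): code 1000 → (2.000,6.412)–(1.634,6.000)
cell (2,4): code 0110 → (2.000,4.822)–(3.000,4.619)
cell (2,6): code 1001 → (3.000,6.439)–(2.000,6.412)
cell (3,4): code 0010 → (3.000,4.619)–(3.593,5.000)
cell (3,5): code 0011 → (3.593,5.000)–(3.544,6.000)
cell (3,6): code 0001 → (3.544,6.000)–(3.000,6.439)
total: 8 segments, chained into 1 closed loop(s), length Σ = 6.240507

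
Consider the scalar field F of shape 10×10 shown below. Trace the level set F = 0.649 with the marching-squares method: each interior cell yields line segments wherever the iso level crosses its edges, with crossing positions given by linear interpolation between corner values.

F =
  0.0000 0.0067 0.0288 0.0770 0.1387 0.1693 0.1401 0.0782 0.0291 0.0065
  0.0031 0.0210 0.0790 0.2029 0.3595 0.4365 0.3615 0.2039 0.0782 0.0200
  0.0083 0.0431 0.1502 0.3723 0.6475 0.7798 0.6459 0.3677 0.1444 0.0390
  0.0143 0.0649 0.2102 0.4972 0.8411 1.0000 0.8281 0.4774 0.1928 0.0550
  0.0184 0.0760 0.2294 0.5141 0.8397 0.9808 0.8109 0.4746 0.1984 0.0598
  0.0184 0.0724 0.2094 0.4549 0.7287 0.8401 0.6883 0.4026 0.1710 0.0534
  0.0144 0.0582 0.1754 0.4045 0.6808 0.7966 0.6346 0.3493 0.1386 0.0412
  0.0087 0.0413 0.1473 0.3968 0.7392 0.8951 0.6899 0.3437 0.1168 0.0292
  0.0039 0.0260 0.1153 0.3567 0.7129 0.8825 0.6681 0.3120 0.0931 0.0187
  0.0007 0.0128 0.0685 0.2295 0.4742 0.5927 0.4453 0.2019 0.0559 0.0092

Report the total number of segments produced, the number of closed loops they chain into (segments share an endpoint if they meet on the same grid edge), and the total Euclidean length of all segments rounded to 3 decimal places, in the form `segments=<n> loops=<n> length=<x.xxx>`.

cell (1,4): code 0100 → (1.619,5.000)–(2.000,4.011)
cell (1,5): code 1000 → (2.000,5.977)–(1.619,5.000)
cell (2,3): code 0100 → (2.008,4.000)–(3.000,3.441)
cell (2,4): code 1110 → (2.000,4.011)–(2.008,4.000)
cell (2,5): code 1101 → (2.017,6.000)–(2.000,5.977)
cell (2,6): code 1000 → (3.000,6.511)–(2.017,6.000)
cell (3,3): code 0110 → (3.000,3.441)–(4.000,3.414)
cell (3,6): code 1001 → (4.000,6.481)–(3.000,6.511)
cell (4,3): code 0110 → (4.000,3.414)–(5.000,3.709)
cell (4,6): code 1001 → (5.000,6.138)–(4.000,6.481)
cell (5,3): code 0110 → (5.000,3.709)–(6.000,3.885)
cell (5,5): code 1011 → (6.000,5.911)–(5.732,6.000)
cell (5,6): code 0001 → (5.732,6.000)–(5.000,6.138)
cell (6,3): code 0110 → (6.000,3.885)–(7.000,3.737)
cell (6,5): code 1101 → (6.260,6.000)–(6.000,5.911)
cell (6,6): code 1000 → (7.000,6.118)–(6.260,6.000)
cell (7,3): code 0110 → (7.000,3.737)–(8.000,3.821)
cell (7,6): code 1001 → (8.000,6.054)–(7.000,6.118)
cell (8,3): code 0010 → (8.000,3.821)–(8.268,4.000)
cell (8,4): code 0011 → (8.268,4.000)–(8.806,5.000)
cell (8,5): code 0011 → (8.806,5.000)–(8.086,6.000)
cell (8,6): code 0001 → (8.086,6.000)–(8.000,6.054)
total: 22 segments, chained into 1 closed loop(s), length Σ = 17.372057

segments=22 loops=1 length=17.372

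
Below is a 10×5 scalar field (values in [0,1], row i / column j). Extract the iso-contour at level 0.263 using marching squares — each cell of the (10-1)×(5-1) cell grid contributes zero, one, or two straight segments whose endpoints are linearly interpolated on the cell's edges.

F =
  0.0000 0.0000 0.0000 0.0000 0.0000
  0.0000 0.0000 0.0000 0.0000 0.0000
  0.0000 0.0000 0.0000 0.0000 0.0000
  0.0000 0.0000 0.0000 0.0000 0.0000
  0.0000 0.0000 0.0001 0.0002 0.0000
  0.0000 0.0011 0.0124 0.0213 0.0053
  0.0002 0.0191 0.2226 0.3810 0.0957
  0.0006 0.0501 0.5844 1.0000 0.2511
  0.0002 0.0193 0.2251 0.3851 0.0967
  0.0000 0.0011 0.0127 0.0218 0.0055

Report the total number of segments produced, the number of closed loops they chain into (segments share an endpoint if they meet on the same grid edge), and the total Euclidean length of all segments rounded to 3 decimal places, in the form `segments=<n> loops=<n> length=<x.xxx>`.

segments=10 loops=1 length=7.703

cell (5,2): code 0100 → (5.672,3.000)–(6.000,2.255)
cell (5,3): code 1000 → (6.000,3.414)–(5.672,3.000)
cell (6,1): code 0100 → (6.112,2.000)–(7.000,1.398)
cell (6,2): code 1110 → (6.000,2.255)–(6.112,2.000)
cell (6,3): code 1001 → (7.000,3.984)–(6.000,3.414)
cell (7,1): code 0010 → (7.000,1.398)–(7.895,2.000)
cell (7,2): code 0111 → (7.895,2.000)–(8.000,2.237)
cell (7,3): code 1001 → (8.000,3.423)–(7.000,3.984)
cell (8,2): code 0010 → (8.000,2.237)–(8.336,3.000)
cell (8,3): code 0001 → (8.336,3.000)–(8.000,3.423)
total: 10 segments, chained into 1 closed loop(s), length Σ = 7.702600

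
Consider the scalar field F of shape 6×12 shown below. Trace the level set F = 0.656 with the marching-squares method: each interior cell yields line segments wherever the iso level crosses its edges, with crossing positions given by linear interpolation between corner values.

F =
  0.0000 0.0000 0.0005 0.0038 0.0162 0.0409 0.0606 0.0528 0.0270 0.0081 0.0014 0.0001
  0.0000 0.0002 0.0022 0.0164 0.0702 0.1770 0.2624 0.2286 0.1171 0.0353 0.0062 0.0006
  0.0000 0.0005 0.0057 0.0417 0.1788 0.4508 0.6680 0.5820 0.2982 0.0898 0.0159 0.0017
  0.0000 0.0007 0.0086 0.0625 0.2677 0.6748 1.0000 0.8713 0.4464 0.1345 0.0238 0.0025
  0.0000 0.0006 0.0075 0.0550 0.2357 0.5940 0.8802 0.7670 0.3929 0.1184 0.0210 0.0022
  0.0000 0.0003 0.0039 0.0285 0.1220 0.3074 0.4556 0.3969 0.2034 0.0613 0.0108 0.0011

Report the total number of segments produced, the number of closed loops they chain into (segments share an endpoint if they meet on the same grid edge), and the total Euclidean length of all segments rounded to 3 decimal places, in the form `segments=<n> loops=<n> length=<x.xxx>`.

cell (1,5): code 0100 → (1.970,6.000)–(2.000,5.945)
cell (1,6): code 1000 → (2.000,6.140)–(1.970,6.000)
cell (2,4): code 0100 → (2.916,5.000)–(3.000,4.954)
cell (2,5): code 1110 → (2.000,5.945)–(2.916,5.000)
cell (2,6): code 1101 → (2.256,7.000)–(2.000,6.140)
cell (2,7): code 1000 → (3.000,7.507)–(2.256,7.000)
cell (3,4): code 0010 → (3.000,4.954)–(3.233,5.000)
cell (3,5): code 0111 → (3.233,5.000)–(4.000,5.217)
cell (3,7): code 1001 → (4.000,7.297)–(3.000,7.507)
cell (4,5): code 0010 → (4.000,5.217)–(4.528,6.000)
cell (4,6): code 0011 → (4.528,6.000)–(4.300,7.000)
cell (4,7): code 0001 → (4.300,7.000)–(4.000,7.297)
total: 12 segments, chained into 1 closed loop(s), length Σ = 7.863702

segments=12 loops=1 length=7.864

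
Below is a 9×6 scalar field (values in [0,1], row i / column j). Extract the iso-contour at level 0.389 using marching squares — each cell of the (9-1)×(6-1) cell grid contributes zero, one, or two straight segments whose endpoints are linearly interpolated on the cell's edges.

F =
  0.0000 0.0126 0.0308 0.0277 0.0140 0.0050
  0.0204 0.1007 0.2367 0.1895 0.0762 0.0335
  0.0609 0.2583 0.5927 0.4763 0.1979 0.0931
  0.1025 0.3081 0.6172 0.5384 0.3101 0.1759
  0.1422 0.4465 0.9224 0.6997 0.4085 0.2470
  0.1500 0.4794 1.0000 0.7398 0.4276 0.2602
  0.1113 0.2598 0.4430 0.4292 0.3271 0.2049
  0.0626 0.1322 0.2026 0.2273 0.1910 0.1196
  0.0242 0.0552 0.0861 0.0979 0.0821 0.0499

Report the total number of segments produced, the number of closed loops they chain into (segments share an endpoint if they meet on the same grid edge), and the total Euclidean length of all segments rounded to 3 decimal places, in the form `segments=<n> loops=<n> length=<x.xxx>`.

cell (1,1): code 0100 → (1.428,2.000)–(2.000,1.391)
cell (1,2): code 1100 → (1.696,3.000)–(1.428,2.000)
cell (1,3): code 1000 → (2.000,3.314)–(1.696,3.000)
cell (2,1): code 0110 → (2.000,1.391)–(3.000,1.262)
cell (2,3): code 1001 → (3.000,3.654)–(2.000,3.314)
cell (3,0): code 0100 → (3.585,1.000)–(4.000,0.811)
cell (3,1): code 1110 → (3.000,1.262)–(3.585,1.000)
cell (3,3): code 1101 → (3.802,4.000)–(3.000,3.654)
cell (3,4): code 1000 → (4.000,4.121)–(3.802,4.000)
cell (4,0): code 0110 → (4.000,0.811)–(5.000,0.726)
cell (4,4): code 1001 → (5.000,4.231)–(4.000,4.121)
cell (5,0): code 0010 → (5.000,0.726)–(5.412,1.000)
cell (5,1): code 0111 → (5.412,1.000)–(6.000,1.705)
cell (5,3): code 1011 → (6.000,3.394)–(5.384,4.000)
cell (5,4): code 0001 → (5.384,4.000)–(5.000,4.231)
cell (6,1): code 0010 → (6.000,1.705)–(6.225,2.000)
cell (6,2): code 0011 → (6.225,2.000)–(6.199,3.000)
cell (6,3): code 0001 → (6.199,3.000)–(6.000,3.394)
total: 18 segments, chained into 1 closed loop(s), length Σ = 13.122052

segments=18 loops=1 length=13.122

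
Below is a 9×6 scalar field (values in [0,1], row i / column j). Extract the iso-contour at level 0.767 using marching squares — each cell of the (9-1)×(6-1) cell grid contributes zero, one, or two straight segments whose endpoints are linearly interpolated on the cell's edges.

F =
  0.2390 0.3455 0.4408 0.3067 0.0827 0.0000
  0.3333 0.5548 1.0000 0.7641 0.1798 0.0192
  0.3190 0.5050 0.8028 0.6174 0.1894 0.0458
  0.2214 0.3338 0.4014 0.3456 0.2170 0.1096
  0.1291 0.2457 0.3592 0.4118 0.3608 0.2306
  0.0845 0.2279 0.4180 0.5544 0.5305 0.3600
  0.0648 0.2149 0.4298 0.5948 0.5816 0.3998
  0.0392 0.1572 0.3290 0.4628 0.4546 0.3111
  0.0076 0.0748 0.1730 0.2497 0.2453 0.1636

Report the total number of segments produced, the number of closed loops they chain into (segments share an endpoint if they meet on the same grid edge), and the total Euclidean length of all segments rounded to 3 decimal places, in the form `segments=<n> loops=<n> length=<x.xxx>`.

cell (0,1): code 0100 → (0.583,2.000)–(1.000,1.477)
cell (0,2): code 1000 → (1.000,2.988)–(0.583,2.000)
cell (1,1): code 0110 → (1.000,1.477)–(2.000,1.880)
cell (1,2): code 1001 → (2.000,2.193)–(1.000,2.988)
cell (2,1): code 0010 → (2.000,1.880)–(2.089,2.000)
cell (2,2): code 0001 → (2.089,2.000)–(2.000,2.193)
total: 6 segments, chained into 1 closed loop(s), length Σ = 4.458818

segments=6 loops=1 length=4.459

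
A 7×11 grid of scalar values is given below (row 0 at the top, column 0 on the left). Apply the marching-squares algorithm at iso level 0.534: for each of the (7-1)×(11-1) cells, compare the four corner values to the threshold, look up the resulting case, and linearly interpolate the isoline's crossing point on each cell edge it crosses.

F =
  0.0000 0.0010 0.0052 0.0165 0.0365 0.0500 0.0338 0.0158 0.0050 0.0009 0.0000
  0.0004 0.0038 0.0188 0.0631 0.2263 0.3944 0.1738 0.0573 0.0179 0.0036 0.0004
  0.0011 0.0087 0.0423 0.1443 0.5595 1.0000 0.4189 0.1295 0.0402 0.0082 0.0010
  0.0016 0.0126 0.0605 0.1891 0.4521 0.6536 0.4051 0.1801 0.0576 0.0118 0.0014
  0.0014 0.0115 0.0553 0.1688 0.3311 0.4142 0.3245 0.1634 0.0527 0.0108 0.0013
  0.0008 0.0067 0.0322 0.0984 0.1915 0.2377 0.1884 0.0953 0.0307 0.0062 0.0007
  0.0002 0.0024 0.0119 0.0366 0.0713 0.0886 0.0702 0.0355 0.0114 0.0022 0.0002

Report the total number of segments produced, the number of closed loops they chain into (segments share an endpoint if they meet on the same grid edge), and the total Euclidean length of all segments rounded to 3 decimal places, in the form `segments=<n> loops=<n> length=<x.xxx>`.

cell (1,3): code 0100 → (1.923,4.000)–(2.000,3.939)
cell (1,4): code 1100 → (1.231,5.000)–(1.923,4.000)
cell (1,5): code 1000 → (2.000,5.802)–(1.231,5.000)
cell (2,3): code 0010 → (2.000,3.939)–(2.237,4.000)
cell (2,4): code 0111 → (2.237,4.000)–(3.000,4.406)
cell (2,5): code 1001 → (3.000,5.481)–(2.000,5.802)
cell (3,4): code 0010 → (3.000,4.406)–(3.500,5.000)
cell (3,5): code 0001 → (3.500,5.000)–(3.000,5.481)
total: 8 segments, chained into 1 closed loop(s), length Σ = 6.055179

segments=8 loops=1 length=6.055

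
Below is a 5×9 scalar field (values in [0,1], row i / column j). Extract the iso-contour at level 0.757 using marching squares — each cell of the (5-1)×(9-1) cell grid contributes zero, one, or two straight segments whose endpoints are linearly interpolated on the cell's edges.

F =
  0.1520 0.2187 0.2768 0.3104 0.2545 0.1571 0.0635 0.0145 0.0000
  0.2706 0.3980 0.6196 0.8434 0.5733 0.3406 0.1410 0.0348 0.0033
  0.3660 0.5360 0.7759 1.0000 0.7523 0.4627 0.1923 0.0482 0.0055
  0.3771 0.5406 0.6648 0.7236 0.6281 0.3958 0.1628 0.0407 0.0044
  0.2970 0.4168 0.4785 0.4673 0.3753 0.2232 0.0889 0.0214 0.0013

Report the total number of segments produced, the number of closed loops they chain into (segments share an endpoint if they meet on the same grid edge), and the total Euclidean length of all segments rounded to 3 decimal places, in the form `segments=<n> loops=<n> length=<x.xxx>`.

segments=8 loops=1 length=5.923

cell (0,2): code 0100 → (0.838,3.000)–(1.000,2.614)
cell (0,3): code 1000 → (1.000,3.320)–(0.838,3.000)
cell (1,1): code 0100 → (1.879,2.000)–(2.000,1.921)
cell (1,2): code 1110 → (1.000,2.614)–(1.879,2.000)
cell (1,3): code 1001 → (2.000,3.981)–(1.000,3.320)
cell (2,1): code 0010 → (2.000,1.921)–(2.170,2.000)
cell (2,2): code 0011 → (2.170,2.000)–(2.879,3.000)
cell (2,3): code 0001 → (2.879,3.000)–(2.000,3.981)
total: 8 segments, chained into 1 closed loop(s), length Σ = 5.923339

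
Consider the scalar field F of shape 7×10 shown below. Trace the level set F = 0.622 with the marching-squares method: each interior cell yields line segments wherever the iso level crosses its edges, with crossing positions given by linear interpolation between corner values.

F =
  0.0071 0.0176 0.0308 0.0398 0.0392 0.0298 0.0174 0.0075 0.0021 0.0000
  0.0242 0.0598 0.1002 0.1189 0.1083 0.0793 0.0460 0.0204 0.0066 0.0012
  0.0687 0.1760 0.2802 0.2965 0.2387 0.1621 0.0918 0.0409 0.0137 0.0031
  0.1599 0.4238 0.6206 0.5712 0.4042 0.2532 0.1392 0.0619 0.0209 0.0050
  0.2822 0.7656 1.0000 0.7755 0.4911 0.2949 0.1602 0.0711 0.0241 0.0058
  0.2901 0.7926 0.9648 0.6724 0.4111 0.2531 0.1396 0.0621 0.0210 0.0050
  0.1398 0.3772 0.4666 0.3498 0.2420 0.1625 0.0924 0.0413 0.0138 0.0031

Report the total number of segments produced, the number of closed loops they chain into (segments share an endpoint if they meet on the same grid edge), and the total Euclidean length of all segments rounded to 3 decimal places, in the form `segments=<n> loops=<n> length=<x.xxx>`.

cell (3,0): code 0100 → (3.580,1.000)–(4.000,0.703)
cell (3,1): code 1100 → (3.004,2.000)–(3.580,1.000)
cell (3,2): code 1100 → (3.249,3.000)–(3.004,2.000)
cell (3,3): code 1000 → (4.000,3.540)–(3.249,3.000)
cell (4,0): code 0110 → (4.000,0.703)–(5.000,0.660)
cell (4,3): code 1001 → (5.000,3.193)–(4.000,3.540)
cell (5,0): code 0010 → (5.000,0.660)–(5.411,1.000)
cell (5,1): code 0011 → (5.411,1.000)–(5.688,2.000)
cell (5,2): code 0011 → (5.688,2.000)–(5.156,3.000)
cell (5,3): code 0001 → (5.156,3.000)–(5.000,3.193)
total: 10 segments, chained into 1 closed loop(s), length Σ = 8.634141

segments=10 loops=1 length=8.634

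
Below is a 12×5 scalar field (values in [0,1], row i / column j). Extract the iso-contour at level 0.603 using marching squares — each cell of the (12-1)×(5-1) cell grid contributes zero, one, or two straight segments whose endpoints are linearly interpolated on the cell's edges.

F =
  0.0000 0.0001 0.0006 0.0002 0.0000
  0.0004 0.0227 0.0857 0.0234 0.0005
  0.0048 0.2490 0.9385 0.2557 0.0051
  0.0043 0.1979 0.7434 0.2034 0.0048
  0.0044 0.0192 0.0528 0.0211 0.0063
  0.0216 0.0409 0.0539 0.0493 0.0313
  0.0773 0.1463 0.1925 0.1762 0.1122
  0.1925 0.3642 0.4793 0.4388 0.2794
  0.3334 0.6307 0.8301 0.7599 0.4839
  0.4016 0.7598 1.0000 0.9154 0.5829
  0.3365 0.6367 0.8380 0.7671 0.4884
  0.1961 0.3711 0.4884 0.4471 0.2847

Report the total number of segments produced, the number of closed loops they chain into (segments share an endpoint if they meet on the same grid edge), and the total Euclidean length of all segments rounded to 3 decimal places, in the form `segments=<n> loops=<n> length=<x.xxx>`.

cell (1,1): code 0100 → (1.607,2.000)–(2.000,1.513)
cell (1,2): code 1000 → (2.000,2.491)–(1.607,2.000)
cell (2,1): code 0110 → (2.000,1.513)–(3.000,1.743)
cell (2,2): code 1001 → (3.000,2.260)–(2.000,2.491)
cell (3,1): code 0010 → (3.000,1.743)–(3.203,2.000)
cell (3,2): code 0001 → (3.203,2.000)–(3.000,2.260)
cell (7,0): code 0100 → (7.896,1.000)–(8.000,0.907)
cell (7,1): code 1100 → (7.353,2.000)–(7.896,1.000)
cell (7,2): code 1100 → (7.511,3.000)–(7.353,2.000)
cell (7,3): code 1000 → (8.000,3.568)–(7.511,3.000)
cell (8,0): code 0110 → (8.000,0.907)–(9.000,0.562)
cell (8,3): code 1001 → (9.000,3.940)–(8.000,3.568)
cell (9,0): code 0110 → (9.000,0.562)–(10.000,0.888)
cell (9,3): code 1001 → (10.000,3.589)–(9.000,3.940)
cell (10,0): code 0010 → (10.000,0.888)–(10.127,1.000)
cell (10,1): code 0011 → (10.127,1.000)–(10.672,2.000)
cell (10,2): code 0011 → (10.672,2.000)–(10.513,3.000)
cell (10,3): code 0001 → (10.513,3.000)–(10.000,3.589)
total: 18 segments, chained into 2 closed loop(s), length Σ = 14.342969

segments=18 loops=2 length=14.343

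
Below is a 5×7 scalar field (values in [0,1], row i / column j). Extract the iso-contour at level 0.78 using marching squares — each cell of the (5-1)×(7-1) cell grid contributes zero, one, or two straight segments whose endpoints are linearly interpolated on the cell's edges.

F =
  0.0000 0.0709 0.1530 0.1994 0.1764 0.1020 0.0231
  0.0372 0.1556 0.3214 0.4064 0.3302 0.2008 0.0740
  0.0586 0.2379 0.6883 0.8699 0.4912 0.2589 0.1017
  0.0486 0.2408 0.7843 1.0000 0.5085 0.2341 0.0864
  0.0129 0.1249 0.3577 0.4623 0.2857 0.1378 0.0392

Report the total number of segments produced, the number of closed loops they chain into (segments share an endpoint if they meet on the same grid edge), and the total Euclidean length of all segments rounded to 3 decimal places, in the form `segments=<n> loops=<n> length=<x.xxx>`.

cell (1,2): code 0100 → (1.806,3.000)–(2.000,2.505)
cell (1,3): code 1000 → (2.000,3.237)–(1.806,3.000)
cell (2,1): code 0100 → (2.955,2.000)–(3.000,1.992)
cell (2,2): code 1110 → (2.000,2.505)–(2.955,2.000)
cell (2,3): code 1001 → (3.000,3.448)–(2.000,3.237)
cell (3,1): code 0010 → (3.000,1.992)–(3.010,2.000)
cell (3,2): code 0011 → (3.010,2.000)–(3.409,3.000)
cell (3,3): code 0001 → (3.409,3.000)–(3.000,3.448)
total: 8 segments, chained into 1 closed loop(s), length Σ = 4.681976

segments=8 loops=1 length=4.682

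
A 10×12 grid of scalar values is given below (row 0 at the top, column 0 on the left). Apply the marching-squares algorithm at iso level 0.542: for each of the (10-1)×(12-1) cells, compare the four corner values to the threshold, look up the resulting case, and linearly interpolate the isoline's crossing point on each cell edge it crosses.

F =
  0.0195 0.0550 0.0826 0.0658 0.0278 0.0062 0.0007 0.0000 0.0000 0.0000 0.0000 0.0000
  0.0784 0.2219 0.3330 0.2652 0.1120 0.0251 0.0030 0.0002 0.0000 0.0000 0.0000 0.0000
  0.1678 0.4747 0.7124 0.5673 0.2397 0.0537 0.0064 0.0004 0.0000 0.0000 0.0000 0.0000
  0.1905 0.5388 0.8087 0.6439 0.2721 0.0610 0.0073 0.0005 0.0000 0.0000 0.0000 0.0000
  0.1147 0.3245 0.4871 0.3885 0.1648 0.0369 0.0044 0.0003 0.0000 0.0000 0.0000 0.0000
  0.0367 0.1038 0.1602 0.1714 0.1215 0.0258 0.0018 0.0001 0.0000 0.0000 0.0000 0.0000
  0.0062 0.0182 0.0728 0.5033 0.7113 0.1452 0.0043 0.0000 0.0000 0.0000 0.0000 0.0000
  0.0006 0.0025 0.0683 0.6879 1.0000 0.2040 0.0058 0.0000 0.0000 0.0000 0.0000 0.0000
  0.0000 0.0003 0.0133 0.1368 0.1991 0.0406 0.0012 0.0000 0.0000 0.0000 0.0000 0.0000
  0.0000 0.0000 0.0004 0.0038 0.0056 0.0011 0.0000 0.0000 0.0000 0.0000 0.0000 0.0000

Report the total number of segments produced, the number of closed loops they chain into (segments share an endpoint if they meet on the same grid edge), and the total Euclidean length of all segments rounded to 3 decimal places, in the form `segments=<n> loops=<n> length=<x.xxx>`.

segments=16 loops=2 length=12.574

cell (1,1): code 0100 → (1.551,2.000)–(2.000,1.283)
cell (1,2): code 1100 → (1.916,3.000)–(1.551,2.000)
cell (1,3): code 1000 → (2.000,3.077)–(1.916,3.000)
cell (2,1): code 0110 → (2.000,1.283)–(3.000,1.012)
cell (2,3): code 1001 → (3.000,3.274)–(2.000,3.077)
cell (3,1): code 0010 → (3.000,1.012)–(3.829,2.000)
cell (3,2): code 0011 → (3.829,2.000)–(3.399,3.000)
cell (3,3): code 0001 → (3.399,3.000)–(3.000,3.274)
cell (5,3): code 0100 → (5.713,4.000)–(6.000,3.186)
cell (5,4): code 1000 → (6.000,4.299)–(5.713,4.000)
cell (6,2): code 0100 → (6.210,3.000)–(7.000,2.765)
cell (6,3): code 1110 → (6.000,3.186)–(6.210,3.000)
cell (6,4): code 1001 → (7.000,4.575)–(6.000,4.299)
cell (7,2): code 0010 → (7.000,2.765)–(7.265,3.000)
cell (7,3): code 0011 → (7.265,3.000)–(7.572,4.000)
cell (7,4): code 0001 → (7.572,4.000)–(7.000,4.575)
total: 16 segments, chained into 2 closed loop(s), length Σ = 12.574273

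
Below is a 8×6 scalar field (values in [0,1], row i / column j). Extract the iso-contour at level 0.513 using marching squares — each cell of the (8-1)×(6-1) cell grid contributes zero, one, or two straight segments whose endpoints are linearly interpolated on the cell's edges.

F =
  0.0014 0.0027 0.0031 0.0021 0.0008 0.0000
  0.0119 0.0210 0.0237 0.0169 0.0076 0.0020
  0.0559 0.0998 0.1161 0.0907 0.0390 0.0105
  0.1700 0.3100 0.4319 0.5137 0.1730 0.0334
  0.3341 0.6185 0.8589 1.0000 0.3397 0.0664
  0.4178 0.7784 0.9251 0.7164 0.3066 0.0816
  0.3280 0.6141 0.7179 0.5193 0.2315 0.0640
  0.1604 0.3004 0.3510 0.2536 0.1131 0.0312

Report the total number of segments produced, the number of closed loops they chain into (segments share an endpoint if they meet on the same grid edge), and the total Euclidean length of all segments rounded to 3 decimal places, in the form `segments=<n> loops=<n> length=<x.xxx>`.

segments=14 loops=1 length=10.814

cell (2,2): code 0100 → (2.998,3.000)–(3.000,2.991)
cell (2,3): code 1000 → (3.000,3.002)–(2.998,3.000)
cell (3,0): code 0100 → (3.658,1.000)–(4.000,0.629)
cell (3,1): code 1100 → (3.190,2.000)–(3.658,1.000)
cell (3,2): code 1110 → (3.000,2.991)–(3.190,2.000)
cell (3,3): code 1001 → (4.000,3.738)–(3.000,3.002)
cell (4,0): code 0110 → (4.000,0.629)–(5.000,0.264)
cell (4,3): code 1001 → (5.000,3.496)–(4.000,3.738)
cell (5,0): code 0110 → (5.000,0.264)–(6.000,0.647)
cell (5,3): code 1001 → (6.000,3.022)–(5.000,3.496)
cell (6,0): code 0010 → (6.000,0.647)–(6.322,1.000)
cell (6,1): code 0011 → (6.322,1.000)–(6.558,2.000)
cell (6,2): code 0011 → (6.558,2.000)–(6.024,3.000)
cell (6,3): code 0001 → (6.024,3.000)–(6.000,3.022)
total: 14 segments, chained into 1 closed loop(s), length Σ = 10.813660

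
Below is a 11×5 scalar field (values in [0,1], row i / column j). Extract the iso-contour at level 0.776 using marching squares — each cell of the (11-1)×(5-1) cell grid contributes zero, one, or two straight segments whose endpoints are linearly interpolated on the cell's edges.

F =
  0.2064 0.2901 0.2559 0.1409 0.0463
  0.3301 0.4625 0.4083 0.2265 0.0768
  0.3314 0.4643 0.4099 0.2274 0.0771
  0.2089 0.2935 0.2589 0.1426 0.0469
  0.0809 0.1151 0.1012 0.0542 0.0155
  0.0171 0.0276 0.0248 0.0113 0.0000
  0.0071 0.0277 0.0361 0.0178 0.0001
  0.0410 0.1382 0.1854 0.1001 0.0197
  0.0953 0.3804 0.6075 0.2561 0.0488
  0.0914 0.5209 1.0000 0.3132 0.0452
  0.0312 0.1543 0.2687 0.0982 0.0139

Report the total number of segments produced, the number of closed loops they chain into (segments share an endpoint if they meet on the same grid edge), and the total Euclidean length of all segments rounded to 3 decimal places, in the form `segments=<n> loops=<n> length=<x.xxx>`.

cell (8,1): code 0100 → (8.429,2.000)–(9.000,1.532)
cell (8,2): code 1000 → (9.000,2.326)–(8.429,2.000)
cell (9,1): code 0010 → (9.000,1.532)–(9.306,2.000)
cell (9,2): code 0001 → (9.306,2.000)–(9.000,2.326)
total: 4 segments, chained into 1 closed loop(s), length Σ = 2.401464

segments=4 loops=1 length=2.401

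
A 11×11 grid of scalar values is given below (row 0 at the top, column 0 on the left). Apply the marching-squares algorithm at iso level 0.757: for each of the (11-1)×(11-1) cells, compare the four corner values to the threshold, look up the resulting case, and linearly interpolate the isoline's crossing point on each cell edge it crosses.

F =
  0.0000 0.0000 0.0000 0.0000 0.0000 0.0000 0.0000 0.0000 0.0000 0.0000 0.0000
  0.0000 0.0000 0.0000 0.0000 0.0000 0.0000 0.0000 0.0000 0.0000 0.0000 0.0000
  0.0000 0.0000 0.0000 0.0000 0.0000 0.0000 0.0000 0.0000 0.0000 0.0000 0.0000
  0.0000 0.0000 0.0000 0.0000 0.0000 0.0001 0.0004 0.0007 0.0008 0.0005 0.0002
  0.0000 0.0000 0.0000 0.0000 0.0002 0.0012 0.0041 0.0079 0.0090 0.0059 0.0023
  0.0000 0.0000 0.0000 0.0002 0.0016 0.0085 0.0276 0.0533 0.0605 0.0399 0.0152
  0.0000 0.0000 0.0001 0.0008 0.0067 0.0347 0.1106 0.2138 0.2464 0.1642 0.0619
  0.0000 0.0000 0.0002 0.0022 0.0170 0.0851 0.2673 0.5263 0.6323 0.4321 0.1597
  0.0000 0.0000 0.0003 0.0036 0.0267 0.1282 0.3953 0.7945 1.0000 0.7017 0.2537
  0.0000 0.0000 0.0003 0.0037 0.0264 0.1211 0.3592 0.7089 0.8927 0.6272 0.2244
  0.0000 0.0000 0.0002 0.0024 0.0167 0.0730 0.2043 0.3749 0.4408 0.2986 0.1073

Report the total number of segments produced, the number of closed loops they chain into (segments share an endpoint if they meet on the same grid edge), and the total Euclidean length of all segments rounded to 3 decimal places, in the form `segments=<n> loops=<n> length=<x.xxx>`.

cell (7,6): code 0100 → (7.860,7.000)–(8.000,6.906)
cell (7,7): code 1100 → (7.339,8.000)–(7.860,7.000)
cell (7,8): code 1000 → (8.000,8.815)–(7.339,8.000)
cell (8,6): code 0010 → (8.000,6.906)–(8.438,7.000)
cell (8,7): code 0111 → (8.438,7.000)–(9.000,7.262)
cell (8,8): code 1001 → (9.000,8.511)–(8.000,8.815)
cell (9,7): code 0010 → (9.000,7.262)–(9.300,8.000)
cell (9,8): code 0001 → (9.300,8.000)–(9.000,8.511)
total: 8 segments, chained into 1 closed loop(s), length Σ = 5.847803

segments=8 loops=1 length=5.848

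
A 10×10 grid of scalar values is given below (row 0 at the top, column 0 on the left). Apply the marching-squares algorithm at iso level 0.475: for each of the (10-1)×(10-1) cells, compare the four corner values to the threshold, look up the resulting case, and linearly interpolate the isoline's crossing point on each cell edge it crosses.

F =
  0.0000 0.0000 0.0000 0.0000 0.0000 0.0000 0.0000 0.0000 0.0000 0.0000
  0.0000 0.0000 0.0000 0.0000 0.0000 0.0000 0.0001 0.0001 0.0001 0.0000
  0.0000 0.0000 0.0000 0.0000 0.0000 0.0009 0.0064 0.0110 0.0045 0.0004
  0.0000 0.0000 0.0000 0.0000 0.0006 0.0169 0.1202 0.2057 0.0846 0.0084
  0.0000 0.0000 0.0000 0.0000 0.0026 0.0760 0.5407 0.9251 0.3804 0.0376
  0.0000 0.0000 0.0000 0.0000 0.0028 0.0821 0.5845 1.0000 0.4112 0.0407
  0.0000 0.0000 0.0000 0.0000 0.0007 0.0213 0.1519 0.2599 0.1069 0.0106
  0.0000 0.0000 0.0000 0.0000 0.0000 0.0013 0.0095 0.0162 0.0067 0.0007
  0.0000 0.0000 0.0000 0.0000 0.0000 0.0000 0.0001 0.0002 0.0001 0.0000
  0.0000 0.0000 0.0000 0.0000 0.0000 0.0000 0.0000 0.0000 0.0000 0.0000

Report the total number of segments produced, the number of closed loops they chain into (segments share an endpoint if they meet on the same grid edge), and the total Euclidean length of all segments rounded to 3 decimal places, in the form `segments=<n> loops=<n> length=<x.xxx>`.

segments=8 loops=1 length=6.930

cell (3,5): code 0100 → (3.844,6.000)–(4.000,5.859)
cell (3,6): code 1100 → (3.374,7.000)–(3.844,6.000)
cell (3,7): code 1000 → (4.000,7.826)–(3.374,7.000)
cell (4,5): code 0110 → (4.000,5.859)–(5.000,5.782)
cell (4,7): code 1001 → (5.000,7.892)–(4.000,7.826)
cell (5,5): code 0010 → (5.000,5.782)–(5.253,6.000)
cell (5,6): code 0011 → (5.253,6.000)–(5.709,7.000)
cell (5,7): code 0001 → (5.709,7.000)–(5.000,7.892)
total: 8 segments, chained into 1 closed loop(s), length Σ = 6.929523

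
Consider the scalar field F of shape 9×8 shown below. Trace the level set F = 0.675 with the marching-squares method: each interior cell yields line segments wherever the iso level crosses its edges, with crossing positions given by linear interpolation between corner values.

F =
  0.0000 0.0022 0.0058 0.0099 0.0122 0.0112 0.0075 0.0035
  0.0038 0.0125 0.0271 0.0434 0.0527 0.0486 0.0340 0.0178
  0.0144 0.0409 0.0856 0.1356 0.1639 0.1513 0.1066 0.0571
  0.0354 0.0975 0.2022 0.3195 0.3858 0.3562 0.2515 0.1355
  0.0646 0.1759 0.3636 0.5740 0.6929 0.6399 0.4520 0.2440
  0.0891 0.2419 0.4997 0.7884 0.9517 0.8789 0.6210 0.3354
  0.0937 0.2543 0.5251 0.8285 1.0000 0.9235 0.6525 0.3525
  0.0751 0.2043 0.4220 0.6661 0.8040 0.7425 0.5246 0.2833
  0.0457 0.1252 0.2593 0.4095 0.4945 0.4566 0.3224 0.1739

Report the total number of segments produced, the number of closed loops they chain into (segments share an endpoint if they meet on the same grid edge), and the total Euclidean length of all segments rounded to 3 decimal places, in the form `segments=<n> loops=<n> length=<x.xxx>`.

cell (3,3): code 0100 → (3.942,4.000)–(4.000,3.849)
cell (3,4): code 1000 → (4.000,4.338)–(3.942,4.000)
cell (4,2): code 0100 → (4.471,3.000)–(5.000,2.607)
cell (4,3): code 1110 → (4.000,3.849)–(4.471,3.000)
cell (4,4): code 1101 → (4.147,5.000)–(4.000,4.338)
cell (4,5): code 1000 → (5.000,5.791)–(4.147,5.000)
cell (5,2): code 0110 → (5.000,2.607)–(6.000,2.494)
cell (5,5): code 1001 → (6.000,5.917)–(5.000,5.791)
cell (6,2): code 0010 → (6.000,2.494)–(6.945,3.000)
cell (6,3): code 0111 → (6.945,3.000)–(7.000,3.065)
cell (6,5): code 1001 → (7.000,5.310)–(6.000,5.917)
cell (7,3): code 0010 → (7.000,3.065)–(7.417,4.000)
cell (7,4): code 0011 → (7.417,4.000)–(7.236,5.000)
cell (7,5): code 0001 → (7.236,5.000)–(7.000,5.310)
total: 14 segments, chained into 1 closed loop(s), length Σ = 10.746615

segments=14 loops=1 length=10.747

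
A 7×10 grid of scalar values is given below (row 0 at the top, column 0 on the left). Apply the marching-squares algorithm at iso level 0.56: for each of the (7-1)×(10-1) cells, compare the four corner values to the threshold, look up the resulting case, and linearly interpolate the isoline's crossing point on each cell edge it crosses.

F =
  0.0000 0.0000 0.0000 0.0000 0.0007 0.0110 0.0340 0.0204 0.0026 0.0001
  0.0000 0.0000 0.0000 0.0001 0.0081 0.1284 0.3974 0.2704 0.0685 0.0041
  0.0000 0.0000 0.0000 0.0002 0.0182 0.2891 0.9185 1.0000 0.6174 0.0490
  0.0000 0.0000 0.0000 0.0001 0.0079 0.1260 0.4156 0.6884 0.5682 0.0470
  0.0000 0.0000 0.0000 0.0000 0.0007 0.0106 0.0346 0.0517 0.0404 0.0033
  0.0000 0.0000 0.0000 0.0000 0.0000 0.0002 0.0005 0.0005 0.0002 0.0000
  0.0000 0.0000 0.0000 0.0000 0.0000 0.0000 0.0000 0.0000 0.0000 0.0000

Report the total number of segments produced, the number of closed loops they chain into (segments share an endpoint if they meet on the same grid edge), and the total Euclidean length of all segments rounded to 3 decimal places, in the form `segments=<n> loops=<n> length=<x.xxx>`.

segments=10 loops=1 length=7.229

cell (1,5): code 0100 → (1.312,6.000)–(2.000,5.430)
cell (1,6): code 1100 → (1.397,7.000)–(1.312,6.000)
cell (1,7): code 1100 → (1.895,8.000)–(1.397,7.000)
cell (1,8): code 1000 → (2.000,8.101)–(1.895,8.000)
cell (2,5): code 0010 → (2.000,5.430)–(2.713,6.000)
cell (2,6): code 0111 → (2.713,6.000)–(3.000,6.529)
cell (2,8): code 1001 → (3.000,8.016)–(2.000,8.101)
cell (3,6): code 0010 → (3.000,6.529)–(3.202,7.000)
cell (3,7): code 0011 → (3.202,7.000)–(3.016,8.000)
cell (3,8): code 0001 → (3.016,8.000)–(3.000,8.016)
total: 10 segments, chained into 1 closed loop(s), length Σ = 7.229127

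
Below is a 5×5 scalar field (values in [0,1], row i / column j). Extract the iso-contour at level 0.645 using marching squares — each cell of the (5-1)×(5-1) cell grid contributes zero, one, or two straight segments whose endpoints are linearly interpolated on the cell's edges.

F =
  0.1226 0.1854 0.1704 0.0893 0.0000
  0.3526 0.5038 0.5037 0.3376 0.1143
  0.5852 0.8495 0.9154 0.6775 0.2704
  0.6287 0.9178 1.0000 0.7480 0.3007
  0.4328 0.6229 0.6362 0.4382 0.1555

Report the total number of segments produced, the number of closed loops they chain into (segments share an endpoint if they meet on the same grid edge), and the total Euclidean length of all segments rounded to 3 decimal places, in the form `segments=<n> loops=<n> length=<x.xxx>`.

segments=10 loops=1 length=9.189

cell (1,0): code 0100 → (1.408,1.000)–(2.000,0.226)
cell (1,1): code 1100 → (1.343,2.000)–(1.408,1.000)
cell (1,2): code 1100 → (1.904,3.000)–(1.343,2.000)
cell (1,3): code 1000 → (2.000,3.080)–(1.904,3.000)
cell (2,0): code 0110 → (2.000,0.226)–(3.000,0.056)
cell (2,3): code 1001 → (3.000,3.230)–(2.000,3.080)
cell (3,0): code 0010 → (3.000,0.056)–(3.925,1.000)
cell (3,1): code 0011 → (3.925,1.000)–(3.976,2.000)
cell (3,2): code 0011 → (3.976,2.000)–(3.332,3.000)
cell (3,3): code 0001 → (3.332,3.000)–(3.000,3.230)
total: 10 segments, chained into 1 closed loop(s), length Σ = 9.189135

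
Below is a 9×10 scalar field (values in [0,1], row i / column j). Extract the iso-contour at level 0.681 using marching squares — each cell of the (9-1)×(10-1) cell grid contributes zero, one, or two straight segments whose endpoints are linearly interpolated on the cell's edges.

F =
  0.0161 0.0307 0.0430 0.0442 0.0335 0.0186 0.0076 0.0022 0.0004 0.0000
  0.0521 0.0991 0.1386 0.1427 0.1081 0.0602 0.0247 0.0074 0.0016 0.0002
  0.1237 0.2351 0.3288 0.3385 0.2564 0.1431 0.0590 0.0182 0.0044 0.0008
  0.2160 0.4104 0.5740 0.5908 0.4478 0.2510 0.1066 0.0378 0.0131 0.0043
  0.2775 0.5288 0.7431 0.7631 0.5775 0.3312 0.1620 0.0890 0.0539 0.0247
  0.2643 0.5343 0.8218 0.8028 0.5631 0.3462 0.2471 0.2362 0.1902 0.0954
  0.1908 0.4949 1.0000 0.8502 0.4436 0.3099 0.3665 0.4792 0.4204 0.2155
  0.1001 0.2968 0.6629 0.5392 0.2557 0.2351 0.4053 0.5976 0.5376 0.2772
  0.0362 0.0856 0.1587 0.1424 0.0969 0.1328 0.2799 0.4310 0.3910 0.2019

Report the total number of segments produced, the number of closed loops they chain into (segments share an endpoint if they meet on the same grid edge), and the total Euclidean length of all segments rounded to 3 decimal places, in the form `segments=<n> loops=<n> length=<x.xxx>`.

cell (3,1): code 0100 → (3.633,2.000)–(4.000,1.710)
cell (3,2): code 1100 → (3.524,3.000)–(3.633,2.000)
cell (3,3): code 1000 → (4.000,3.442)–(3.524,3.000)
cell (4,1): code 0110 → (4.000,1.710)–(5.000,1.510)
cell (4,3): code 1001 → (5.000,3.508)–(4.000,3.442)
cell (5,1): code 0110 → (5.000,1.510)–(6.000,1.368)
cell (5,3): code 1001 → (6.000,3.416)–(5.000,3.508)
cell (6,1): code 0010 → (6.000,1.368)–(6.946,2.000)
cell (6,2): code 0011 → (6.946,2.000)–(6.544,3.000)
cell (6,3): code 0001 → (6.544,3.000)–(6.000,3.416)
total: 10 segments, chained into 1 closed loop(s), length Σ = 9.060632

segments=10 loops=1 length=9.061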